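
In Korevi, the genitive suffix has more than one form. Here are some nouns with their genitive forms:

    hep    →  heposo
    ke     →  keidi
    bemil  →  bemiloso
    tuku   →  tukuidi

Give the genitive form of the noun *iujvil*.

iujviloso

The suffix is conditioned by the final sound: -oso when the stem ends in a consonant (*hep*, *bemil*); -idi when the stem ends in a vowel (*ke*, *tuku*).
*iujvil*: final sound = /l/, a consonant → -oso → *iujviloso*.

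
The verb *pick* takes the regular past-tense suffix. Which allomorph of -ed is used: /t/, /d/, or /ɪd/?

The stem *pick* ends in a voiceless consonant other than /t/.
The -ed suffix is realized as /ɪd/ after /t, d/; as /t/ after other voiceless consonants; and as /d/ after other voiced sounds.
So -ed on *pick* is pronounced /t/.

/t/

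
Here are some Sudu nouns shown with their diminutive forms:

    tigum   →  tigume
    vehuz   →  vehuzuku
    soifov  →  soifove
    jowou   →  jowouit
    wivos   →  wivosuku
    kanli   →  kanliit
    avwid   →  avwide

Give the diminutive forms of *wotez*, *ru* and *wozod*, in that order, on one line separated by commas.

wotezuku, ruit, wozode

The alternation tracks the final sound of the stem — -uku when the stem ends in a sibilant (*vehuz*, *wivos*); -e when the stem ends in a non-sibilant consonant (*tigum*, *soifov*, *avwid*); -it when the stem ends in a vowel (*jowou*, *kanli*).
*wotez*: final sound = /z/, a sibilant → -uku → *wotezuku*.
*ru* — final sound /u/ (a vowel) → -it → *ruit*.
Since the final sound of *wozod* is /d/ (a non-sibilant consonant), it takes -e, giving *wozode*.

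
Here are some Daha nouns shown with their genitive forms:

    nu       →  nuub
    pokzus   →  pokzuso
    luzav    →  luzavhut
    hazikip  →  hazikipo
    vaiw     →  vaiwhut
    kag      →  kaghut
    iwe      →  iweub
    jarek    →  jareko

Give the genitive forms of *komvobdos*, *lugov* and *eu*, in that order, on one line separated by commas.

The pattern is voicing of the final sound: -o when the stem ends in a voiceless consonant (*pokzus*, *hazikip*, *jarek*); -hut when the stem ends in a voiced consonant (*luzav*, *vaiw*, *kag*); -ub when the stem ends in a vowel (*nu*, *iwe*).
*komvobdos* — final sound /s/ (a voiceless consonant) → -o → *komvobdoso*.
The final sound of *lugov* is /v/, which is a voiced consonant, so the suffix is -hut, giving *lugovhut*.
Since the final sound of *eu* is /u/ (a vowel), it takes -ub, giving *euub*.

komvobdoso, lugovhut, euub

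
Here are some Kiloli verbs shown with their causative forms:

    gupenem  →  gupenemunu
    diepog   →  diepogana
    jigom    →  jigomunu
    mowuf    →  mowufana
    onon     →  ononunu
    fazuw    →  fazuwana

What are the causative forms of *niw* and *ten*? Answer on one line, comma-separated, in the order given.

The suffix is conditioned by the final consonant: -unu when the stem ends in a nasal (*gupenem*, *jigom*, *onon*); -ana when the stem ends in a non-nasal consonant (*diepog*, *mowuf*, *fazuw*).
Since the final consonant of *niw* is /w/ (non-nasal), it takes -ana, giving *niwana*.
The final consonant of *ten* is /n/, which is a nasal, so the suffix is -unu, giving *tenunu*.

niwana, tenunu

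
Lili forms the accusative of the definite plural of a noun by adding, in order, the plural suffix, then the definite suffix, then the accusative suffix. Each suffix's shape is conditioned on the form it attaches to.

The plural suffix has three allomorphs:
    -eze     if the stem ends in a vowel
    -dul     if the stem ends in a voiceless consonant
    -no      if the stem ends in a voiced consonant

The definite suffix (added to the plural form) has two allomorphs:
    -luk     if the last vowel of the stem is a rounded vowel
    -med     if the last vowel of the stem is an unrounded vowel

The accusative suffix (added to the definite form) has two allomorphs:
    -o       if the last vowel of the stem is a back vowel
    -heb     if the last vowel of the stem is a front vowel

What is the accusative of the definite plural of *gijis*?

Since the final sound of *gijis* is /s/ (a voiceless consonant), it takes -dul, giving *gijisdul*.
The last vowel of the plural form *gijisdul* is /u/, which is a rounded vowel, so the definite suffix is -luk, giving *gijisdulluk*.
The definite form *gijisdulluk*: last vowel = /u/, a back vowel → -o → *gijisdulluko*.

gijisdulluko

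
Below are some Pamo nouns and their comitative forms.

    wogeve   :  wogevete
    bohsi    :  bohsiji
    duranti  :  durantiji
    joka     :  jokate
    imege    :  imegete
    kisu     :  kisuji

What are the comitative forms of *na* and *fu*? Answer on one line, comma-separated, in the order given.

nate, fuji

The pattern is height harmony: -ji when the last vowel of the stem is a high vowel (*bohsi*, *duranti*, *kisu*); -te when the last vowel of the stem is a non-high vowel (*wogeve*, *joka*, *imege*).
The last vowel of *na* is /a/, which is a non-high vowel, so the suffix is -te, giving *nate*.
Since the last vowel of *fu* is /u/ (a high vowel), it takes -ji, giving *fuji*.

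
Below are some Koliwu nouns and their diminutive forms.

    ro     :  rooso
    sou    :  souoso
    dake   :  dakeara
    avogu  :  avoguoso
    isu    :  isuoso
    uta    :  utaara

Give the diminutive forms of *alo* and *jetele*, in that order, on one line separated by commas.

The suffix is conditioned by the last vowel: -oso when the last vowel of the stem is a rounded vowel (*ro*, *sou*, *avogu*, *isu*); -ara when the last vowel of the stem is an unrounded vowel (*dake*, *uta*).
*alo*: last vowel = /o/, a rounded vowel → -oso → *alooso*.
*jetele*: last vowel = /e/, an unrounded vowel → -ara → *jeteleara*.

alooso, jeteleara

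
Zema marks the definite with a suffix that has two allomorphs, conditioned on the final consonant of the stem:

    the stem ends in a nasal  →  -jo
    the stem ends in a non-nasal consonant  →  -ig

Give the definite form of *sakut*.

*sakut* — final consonant /t/ (non-nasal) → -ig → *sakutig*.

sakutig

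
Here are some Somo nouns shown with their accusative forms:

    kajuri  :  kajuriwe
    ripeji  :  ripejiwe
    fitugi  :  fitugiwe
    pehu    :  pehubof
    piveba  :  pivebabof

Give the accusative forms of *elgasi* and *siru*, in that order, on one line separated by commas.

elgasiwe, sirubof

The pattern is front/back vowel harmony: -we when the last vowel of the stem is a front vowel (*kajuri*, *ripeji*, *fitugi*); -bof when the last vowel of the stem is a back vowel (*pehu*, *piveba*).
*elgasi*: last vowel = /i/, a front vowel → -we → *elgasiwe*.
*siru* — last vowel /u/ (a back vowel) → -bof → *sirubof*.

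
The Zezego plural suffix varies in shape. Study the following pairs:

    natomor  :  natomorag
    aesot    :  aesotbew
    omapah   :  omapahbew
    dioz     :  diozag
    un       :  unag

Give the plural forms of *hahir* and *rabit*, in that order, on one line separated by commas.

hahirag, rabitbew

The pattern is voicing of the final consonant: -bew when the stem ends in a voiceless consonant (*aesot*, *omapah*); -ag when the stem ends in a voiced consonant (*natomor*, *dioz*, *un*).
*hahir*: final consonant = /r/, voiced → -ag → *hahirag*.
*rabit* — final consonant /t/ (voiceless) → -bew → *rabitbew*.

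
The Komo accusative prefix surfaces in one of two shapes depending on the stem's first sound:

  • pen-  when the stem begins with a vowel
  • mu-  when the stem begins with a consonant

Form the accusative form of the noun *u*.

Since the first sound of *u* is /u/ (a vowel), it takes pen-, giving *penu*.

penu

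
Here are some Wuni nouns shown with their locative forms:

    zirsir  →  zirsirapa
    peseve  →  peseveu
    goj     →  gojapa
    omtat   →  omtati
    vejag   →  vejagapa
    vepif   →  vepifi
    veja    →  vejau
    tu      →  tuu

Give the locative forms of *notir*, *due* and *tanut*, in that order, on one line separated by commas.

notirapa, dueu, tanuti

The pattern is voicing of the final sound: -i when the stem ends in a voiceless consonant (*omtat*, *vepif*); -apa when the stem ends in a voiced consonant (*zirsir*, *goj*, *vejag*); -u when the stem ends in a vowel (*peseve*, *veja*, *tu*).
*notir*: final sound = /r/, a voiced consonant → -apa → *notirapa*.
The final sound of *due* is /e/, which is a vowel, so the suffix is -u, giving *dueu*.
The final sound of *tanut* is /t/, which is a voiceless consonant, so the suffix is -i, giving *tanuti*.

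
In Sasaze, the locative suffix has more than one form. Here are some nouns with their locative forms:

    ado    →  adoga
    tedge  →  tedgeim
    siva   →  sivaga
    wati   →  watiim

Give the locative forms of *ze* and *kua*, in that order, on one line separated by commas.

The alternation tracks the last vowel of the stem — -im when the last vowel of the stem is a front vowel (*tedge*, *wati*); -ga when the last vowel of the stem is a back vowel (*ado*, *siva*).
Since the last vowel of *ze* is /e/ (a front vowel), it takes -im, giving *zeim*.
*kua*: last vowel = /a/, a back vowel → -ga → *kuaga*.

zeim, kuaga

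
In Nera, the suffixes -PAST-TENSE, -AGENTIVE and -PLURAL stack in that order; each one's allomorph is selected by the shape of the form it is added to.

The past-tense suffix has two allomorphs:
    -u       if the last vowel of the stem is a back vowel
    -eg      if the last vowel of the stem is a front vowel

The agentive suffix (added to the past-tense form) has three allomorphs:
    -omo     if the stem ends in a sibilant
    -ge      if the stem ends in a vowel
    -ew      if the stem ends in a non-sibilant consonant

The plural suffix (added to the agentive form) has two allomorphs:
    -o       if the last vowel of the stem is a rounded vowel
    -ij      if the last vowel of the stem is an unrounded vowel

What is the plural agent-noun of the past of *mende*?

*mende* — last vowel /e/ (a front vowel) → -eg → *mendeeg*.
The past-tense form *mendeeg* — final sound /g/ (a non-sibilant consonant) → -ew → *mendeegew*.
Since the last vowel of the agentive form *mendeegew* is /e/ (an unrounded vowel), it takes -ij, giving *mendeegewij*.

mendeegewij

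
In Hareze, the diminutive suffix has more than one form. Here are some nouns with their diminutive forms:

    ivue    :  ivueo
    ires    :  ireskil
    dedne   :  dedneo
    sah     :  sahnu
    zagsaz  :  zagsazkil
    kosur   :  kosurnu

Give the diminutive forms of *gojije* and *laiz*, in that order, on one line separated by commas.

gojijeo, laizkil

The suffix is conditioned by the final sound: -kil when the stem ends in a sibilant (*ires*, *zagsaz*); -nu when the stem ends in a non-sibilant consonant (*sah*, *kosur*); -o when the stem ends in a vowel (*ivue*, *dedne*).
Since the final sound of *gojije* is /e/ (a vowel), it takes -o, giving *gojijeo*.
Since the final sound of *laiz* is /z/ (a sibilant), it takes -kil, giving *laizkil*.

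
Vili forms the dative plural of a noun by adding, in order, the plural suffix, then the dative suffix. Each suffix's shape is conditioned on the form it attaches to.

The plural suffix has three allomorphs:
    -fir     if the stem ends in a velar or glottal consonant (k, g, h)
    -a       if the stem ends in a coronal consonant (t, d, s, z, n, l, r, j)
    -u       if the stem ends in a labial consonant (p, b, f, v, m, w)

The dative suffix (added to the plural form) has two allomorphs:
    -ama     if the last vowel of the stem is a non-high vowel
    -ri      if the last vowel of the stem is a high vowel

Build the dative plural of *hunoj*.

hunojaama

*hunoj*: final consonant = /j/, coronal → -a → *hunoja*.
Since the last vowel of the plural form *hunoja* is /a/ (a non-high vowel), it takes -ama, giving *hunojaama*.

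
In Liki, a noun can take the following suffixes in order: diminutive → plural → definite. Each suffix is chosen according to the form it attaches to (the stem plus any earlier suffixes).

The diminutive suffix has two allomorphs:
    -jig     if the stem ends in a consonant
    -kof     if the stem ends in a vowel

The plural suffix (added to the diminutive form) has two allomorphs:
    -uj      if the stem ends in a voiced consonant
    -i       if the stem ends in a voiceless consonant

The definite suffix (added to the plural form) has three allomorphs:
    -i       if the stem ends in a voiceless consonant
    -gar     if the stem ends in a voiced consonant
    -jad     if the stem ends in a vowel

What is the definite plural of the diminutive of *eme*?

*eme* — final sound /e/ (a vowel) → -kof → *emekof*.
The diminutive form *emekof* — final consonant /f/ (voiceless) → -i → *emekofi*.
The final sound of the plural form *emekofi* is /i/, which is a vowel, so the definite suffix is -jad, giving *emekofijad*.

emekofijad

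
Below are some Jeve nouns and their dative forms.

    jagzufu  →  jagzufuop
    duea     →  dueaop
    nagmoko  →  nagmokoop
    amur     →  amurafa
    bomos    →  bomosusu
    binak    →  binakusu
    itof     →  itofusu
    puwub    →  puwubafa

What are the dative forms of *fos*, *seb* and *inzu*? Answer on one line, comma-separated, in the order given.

fosusu, sebafa, inzuop

The alternation tracks the final sound of the stem — -usu when the stem ends in a voiceless consonant (*bomos*, *binak*, *itof*); -afa when the stem ends in a voiced consonant (*amur*, *puwub*); -op when the stem ends in a vowel (*jagzufu*, *duea*, *nagmoko*).
Since the final sound of *fos* is /s/ (a voiceless consonant), it takes -usu, giving *fosusu*.
Since the final sound of *seb* is /b/ (a voiced consonant), it takes -afa, giving *sebafa*.
The final sound of *inzu* is /u/, which is a vowel, so the suffix is -op, giving *inzuop*.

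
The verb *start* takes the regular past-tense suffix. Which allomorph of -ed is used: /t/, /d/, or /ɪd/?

/ɪd/

The stem *start* ends in /t/ or /d/.
The -ed suffix is realized as /ɪd/ after /t, d/; as /t/ after other voiceless consonants; and as /d/ after other voiced sounds.
So -ed on *start* is pronounced /ɪd/.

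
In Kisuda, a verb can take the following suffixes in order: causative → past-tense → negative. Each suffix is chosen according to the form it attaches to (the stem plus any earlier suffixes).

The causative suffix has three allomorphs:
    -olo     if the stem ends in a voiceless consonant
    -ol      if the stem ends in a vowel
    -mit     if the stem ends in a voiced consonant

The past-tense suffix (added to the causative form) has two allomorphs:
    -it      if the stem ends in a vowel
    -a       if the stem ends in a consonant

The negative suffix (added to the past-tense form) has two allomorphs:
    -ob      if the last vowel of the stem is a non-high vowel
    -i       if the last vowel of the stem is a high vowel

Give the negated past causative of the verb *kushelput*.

kushelputoloiti

*kushelput*: final sound = /t/, a voiceless consonant → -olo → *kushelputolo*.
The causative form *kushelputolo* — final sound /o/ (a vowel) → -it → *kushelputoloit*.
The past-tense form *kushelputoloit* — last vowel /i/ (a high vowel) → -i → *kushelputoloiti*.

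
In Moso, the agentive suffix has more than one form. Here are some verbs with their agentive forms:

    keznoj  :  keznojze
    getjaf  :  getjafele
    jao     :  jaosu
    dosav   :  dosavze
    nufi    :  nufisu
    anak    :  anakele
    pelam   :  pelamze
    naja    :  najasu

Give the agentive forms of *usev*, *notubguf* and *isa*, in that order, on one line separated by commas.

usevze, notubgufele, isasu

Looking at the final sound of each stem: -ele when the stem ends in a voiceless consonant (*getjaf*, *anak*); -ze when the stem ends in a voiced consonant (*keznoj*, *dosav*, *pelam*); -su when the stem ends in a vowel (*jao*, *nufi*, *naja*).
*usev* — final sound /v/ (a voiced consonant) → -ze → *usevze*.
The final sound of *notubguf* is /f/, which is a voiceless consonant, so the suffix is -ele, giving *notubgufele*.
*isa* — final sound /a/ (a vowel) → -su → *isasu*.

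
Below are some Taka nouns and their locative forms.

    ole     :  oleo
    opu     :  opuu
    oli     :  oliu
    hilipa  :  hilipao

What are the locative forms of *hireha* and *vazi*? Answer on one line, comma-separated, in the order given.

hirehao, vaziu

The alternation tracks the last vowel of the stem — -u when the last vowel of the stem is a high vowel (*opu*, *oli*); -o when the last vowel of the stem is a non-high vowel (*ole*, *hilipa*).
The last vowel of *hireha* is /a/, which is a non-high vowel, so the suffix is -o, giving *hirehao*.
Since the last vowel of *vazi* is /i/ (a high vowel), it takes -u, giving *vaziu*.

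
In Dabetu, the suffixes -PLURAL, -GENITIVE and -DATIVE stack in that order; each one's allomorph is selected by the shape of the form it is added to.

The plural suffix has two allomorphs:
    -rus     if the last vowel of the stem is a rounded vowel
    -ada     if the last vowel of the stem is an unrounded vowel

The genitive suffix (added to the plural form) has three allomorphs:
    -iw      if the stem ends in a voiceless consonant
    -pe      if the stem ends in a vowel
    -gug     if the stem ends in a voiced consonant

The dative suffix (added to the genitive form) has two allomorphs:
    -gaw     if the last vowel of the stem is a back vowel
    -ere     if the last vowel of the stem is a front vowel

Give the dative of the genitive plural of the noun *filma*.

*filma* — last vowel /a/ (an unrounded vowel) → -ada → *filmaada*.
The final sound of the plural form *filmaada* is /a/, which is a vowel, so the genitive suffix is -pe, giving *filmaadape*.
The last vowel of the genitive form *filmaadape* is /e/, which is a front vowel, so the dative suffix is -ere, giving *filmaadapeere*.

filmaadapeere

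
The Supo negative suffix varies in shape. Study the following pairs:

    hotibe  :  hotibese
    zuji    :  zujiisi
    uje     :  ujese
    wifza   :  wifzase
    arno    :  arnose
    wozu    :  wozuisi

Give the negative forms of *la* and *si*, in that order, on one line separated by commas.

The alternation tracks the last vowel of the stem — -isi when the last vowel of the stem is a high vowel (*zuji*, *wozu*); -se when the last vowel of the stem is a non-high vowel (*hotibe*, *uje*, *wifza*, *arno*).
*la*: last vowel = /a/, a non-high vowel → -se → *lase*.
The last vowel of *si* is /i/, which is a high vowel, so the suffix is -isi, giving *siisi*.

lase, siisi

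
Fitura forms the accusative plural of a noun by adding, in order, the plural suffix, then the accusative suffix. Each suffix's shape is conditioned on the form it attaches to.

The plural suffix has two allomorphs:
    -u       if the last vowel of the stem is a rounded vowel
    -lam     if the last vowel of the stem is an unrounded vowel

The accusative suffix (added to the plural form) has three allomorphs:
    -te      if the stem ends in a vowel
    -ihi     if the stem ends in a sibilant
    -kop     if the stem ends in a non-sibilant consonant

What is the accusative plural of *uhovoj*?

*uhovoj* — last vowel /o/ (a rounded vowel) → -u → *uhovoju*.
The plural form *uhovoju* — final sound /u/ (a vowel) → -te → *uhovojute*.

uhovojute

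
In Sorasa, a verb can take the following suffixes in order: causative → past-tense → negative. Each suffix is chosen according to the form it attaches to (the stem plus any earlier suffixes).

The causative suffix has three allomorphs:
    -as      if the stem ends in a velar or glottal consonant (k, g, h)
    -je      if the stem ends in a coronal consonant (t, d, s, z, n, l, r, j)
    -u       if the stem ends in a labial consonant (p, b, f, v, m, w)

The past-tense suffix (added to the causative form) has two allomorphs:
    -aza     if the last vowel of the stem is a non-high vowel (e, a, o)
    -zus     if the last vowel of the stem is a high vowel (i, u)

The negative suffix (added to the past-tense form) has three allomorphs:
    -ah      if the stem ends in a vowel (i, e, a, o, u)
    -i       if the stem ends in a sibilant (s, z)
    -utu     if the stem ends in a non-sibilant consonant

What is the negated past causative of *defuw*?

defuwuzusi

Since the final consonant of *defuw* is /w/ (labial), it takes -u, giving *defuwu*.
The causative form *defuwu* — last vowel /u/ (a high vowel) → -zus → *defuwuzus*.
The past-tense form *defuwuzus*: final sound = /s/, a sibilant → -i → *defuwuzusi*.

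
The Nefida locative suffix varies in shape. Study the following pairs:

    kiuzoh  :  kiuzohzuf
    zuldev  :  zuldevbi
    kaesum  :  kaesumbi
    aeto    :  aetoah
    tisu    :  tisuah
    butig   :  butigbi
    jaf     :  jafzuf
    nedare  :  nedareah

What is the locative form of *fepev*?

The suffix is conditioned by the final sound: -zuf when the stem ends in a voiceless consonant (*kiuzoh*, *jaf*); -bi when the stem ends in a voiced consonant (*zuldev*, *kaesum*, *butig*); -ah when the stem ends in a vowel (*aeto*, *tisu*, *nedare*).
Since the final sound of *fepev* is /v/ (a voiced consonant), it takes -bi, giving *fepevbi*.

fepevbi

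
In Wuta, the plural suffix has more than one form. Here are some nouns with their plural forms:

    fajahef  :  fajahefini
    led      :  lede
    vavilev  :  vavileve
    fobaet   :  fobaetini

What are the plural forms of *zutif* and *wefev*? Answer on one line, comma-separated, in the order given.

Looking at the final consonant of each stem: -ini when the stem ends in a voiceless consonant (*fajahef*, *fobaet*); -e when the stem ends in a voiced consonant (*led*, *vavilev*).
*zutif* — final consonant /f/ (voiceless) → -ini → *zutifini*.
Since the final consonant of *wefev* is /v/ (voiced), it takes -e, giving *wefeve*.

zutifini, wefeve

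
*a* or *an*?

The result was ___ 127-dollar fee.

The indefinite article is chosen by the initial *sound* of the following word, not its spelling.
The number *127* is spoken "one hundred …", beginning with /wʌn/ — a consonant sound.
So the article is *a*: The result was a 127-dollar fee.

a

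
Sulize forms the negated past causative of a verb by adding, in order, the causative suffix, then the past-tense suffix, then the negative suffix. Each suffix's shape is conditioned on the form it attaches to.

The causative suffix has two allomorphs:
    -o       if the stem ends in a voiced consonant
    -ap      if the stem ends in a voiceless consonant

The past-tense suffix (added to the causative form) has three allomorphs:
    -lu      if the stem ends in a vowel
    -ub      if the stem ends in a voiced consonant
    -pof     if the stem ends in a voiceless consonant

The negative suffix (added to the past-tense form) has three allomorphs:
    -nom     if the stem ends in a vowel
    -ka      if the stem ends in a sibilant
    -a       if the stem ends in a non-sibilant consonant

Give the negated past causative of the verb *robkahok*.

robkahokappofa

*robkahok* — final consonant /k/ (voiceless) → -ap → *robkahokap*.
The final sound of the causative form *robkahokap* is /p/, which is a voiceless consonant, so the past-tense suffix is -pof, giving *robkahokappof*.
The past-tense form *robkahokappof*: final sound = /f/, a non-sibilant consonant → -a → *robkahokappofa*.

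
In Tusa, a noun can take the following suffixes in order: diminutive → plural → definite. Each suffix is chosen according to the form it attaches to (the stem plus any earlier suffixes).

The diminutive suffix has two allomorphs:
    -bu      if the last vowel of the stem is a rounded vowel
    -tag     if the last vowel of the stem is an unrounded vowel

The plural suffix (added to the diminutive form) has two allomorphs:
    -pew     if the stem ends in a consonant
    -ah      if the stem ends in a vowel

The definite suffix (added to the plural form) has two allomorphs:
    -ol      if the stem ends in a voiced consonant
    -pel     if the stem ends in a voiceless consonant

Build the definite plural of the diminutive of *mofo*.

mofobuahpel

Since the last vowel of *mofo* is /o/ (a rounded vowel), it takes -bu, giving *mofobu*.
The diminutive form *mofobu*: final sound = /u/, a vowel → -ah → *mofobuah*.
The plural form *mofobuah* — final consonant /h/ (voiceless) → -pel → *mofobuahpel*.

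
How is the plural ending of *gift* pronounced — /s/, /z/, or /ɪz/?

/s/

The stem *gift* ends in a voiceless non-sibilant consonant.
The plural suffix surfaces as /ɪz/ after sibilants, /s/ after other voiceless consonants, and /z/ after other voiced sounds.
So the plural -s on *gift* is pronounced /s/.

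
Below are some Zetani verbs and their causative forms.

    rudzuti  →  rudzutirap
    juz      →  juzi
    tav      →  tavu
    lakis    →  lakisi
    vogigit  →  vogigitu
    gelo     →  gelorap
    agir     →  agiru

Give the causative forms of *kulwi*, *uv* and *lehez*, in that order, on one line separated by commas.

The alternation tracks the final sound of the stem — -i when the stem ends in a sibilant (*juz*, *lakis*); -u when the stem ends in a non-sibilant consonant (*tav*, *vogigit*, *agir*); -rap when the stem ends in a vowel (*rudzuti*, *gelo*).
The final sound of *kulwi* is /i/, which is a vowel, so the suffix is -rap, giving *kulwirap*.
Since the final sound of *uv* is /v/ (a non-sibilant consonant), it takes -u, giving *uvu*.
Since the final sound of *lehez* is /z/ (a sibilant), it takes -i, giving *lehezi*.

kulwirap, uvu, lehezi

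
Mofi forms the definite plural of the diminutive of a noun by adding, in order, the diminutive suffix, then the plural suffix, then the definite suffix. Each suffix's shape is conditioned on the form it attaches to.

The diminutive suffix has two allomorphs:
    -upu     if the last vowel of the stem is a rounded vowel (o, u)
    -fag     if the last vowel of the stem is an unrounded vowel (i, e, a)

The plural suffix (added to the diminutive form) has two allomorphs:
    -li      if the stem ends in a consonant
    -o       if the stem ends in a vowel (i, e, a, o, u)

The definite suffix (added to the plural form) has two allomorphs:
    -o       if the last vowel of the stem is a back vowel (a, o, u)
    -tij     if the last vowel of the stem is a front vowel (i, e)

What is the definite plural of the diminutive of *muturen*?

muturenfaglitij

Since the last vowel of *muturen* is /e/ (an unrounded vowel), it takes -fag, giving *muturenfag*.
The final sound of the diminutive form *muturenfag* is /g/, which is a consonant, so the plural suffix is -li, giving *muturenfagli*.
Since the last vowel of the plural form *muturenfagli* is /i/ (a front vowel), it takes -tij, giving *muturenfaglitij*.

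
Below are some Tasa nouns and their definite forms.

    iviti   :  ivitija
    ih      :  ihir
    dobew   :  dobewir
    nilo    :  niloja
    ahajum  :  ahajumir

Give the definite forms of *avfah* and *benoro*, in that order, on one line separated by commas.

The suffix is conditioned by the final sound: -ir when the stem ends in a consonant (*ih*, *dobew*, *ahajum*); -ja when the stem ends in a vowel (*iviti*, *nilo*).
*avfah*: final sound = /h/, a consonant → -ir → *avfahir*.
The final sound of *benoro* is /o/, which is a vowel, so the suffix is -ja, giving *benoroja*.

avfahir, benoroja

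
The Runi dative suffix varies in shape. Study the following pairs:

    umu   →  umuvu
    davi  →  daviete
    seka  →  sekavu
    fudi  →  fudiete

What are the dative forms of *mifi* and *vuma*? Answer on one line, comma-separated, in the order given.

mifiete, vumavu

The suffix is conditioned by the last vowel: -ete when the last vowel of the stem is a front vowel (*davi*, *fudi*); -vu when the last vowel of the stem is a back vowel (*umu*, *seka*).
*mifi*: last vowel = /i/, a front vowel → -ete → *mifiete*.
Since the last vowel of *vuma* is /a/ (a back vowel), it takes -vu, giving *vumavu*.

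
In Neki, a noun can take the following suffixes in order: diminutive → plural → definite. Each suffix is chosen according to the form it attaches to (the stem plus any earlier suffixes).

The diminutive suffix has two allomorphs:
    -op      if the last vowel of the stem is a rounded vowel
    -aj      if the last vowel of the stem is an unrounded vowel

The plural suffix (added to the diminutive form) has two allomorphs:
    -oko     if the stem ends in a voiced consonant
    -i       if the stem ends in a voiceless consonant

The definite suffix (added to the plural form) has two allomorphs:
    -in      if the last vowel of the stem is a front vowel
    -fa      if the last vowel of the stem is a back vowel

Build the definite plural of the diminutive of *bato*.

batoopiin

*bato* — last vowel /o/ (a rounded vowel) → -op → *batoop*.
The final consonant of the diminutive form *batoop* is /p/, which is voiceless, so the plural suffix is -i, giving *batoopi*.
The plural form *batoopi*: last vowel = /i/, a front vowel → -in → *batoopiin*.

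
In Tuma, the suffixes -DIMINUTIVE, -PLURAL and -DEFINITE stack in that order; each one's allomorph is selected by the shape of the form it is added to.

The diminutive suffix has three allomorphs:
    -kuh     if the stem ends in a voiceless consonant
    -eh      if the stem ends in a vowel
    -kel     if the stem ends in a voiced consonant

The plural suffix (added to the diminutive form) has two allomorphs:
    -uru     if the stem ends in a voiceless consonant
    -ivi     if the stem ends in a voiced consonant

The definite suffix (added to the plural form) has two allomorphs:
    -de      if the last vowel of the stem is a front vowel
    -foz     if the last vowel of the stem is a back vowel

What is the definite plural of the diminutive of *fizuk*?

The final sound of *fizuk* is /k/, which is a voiceless consonant, so the diminutive suffix is -kuh, giving *fizukkuh*.
The diminutive form *fizukkuh*: final consonant = /h/, voiceless → -uru → *fizukkuhuru*.
The plural form *fizukkuhuru* — last vowel /u/ (a back vowel) → -foz → *fizukkuhurufoz*.

fizukkuhurufoz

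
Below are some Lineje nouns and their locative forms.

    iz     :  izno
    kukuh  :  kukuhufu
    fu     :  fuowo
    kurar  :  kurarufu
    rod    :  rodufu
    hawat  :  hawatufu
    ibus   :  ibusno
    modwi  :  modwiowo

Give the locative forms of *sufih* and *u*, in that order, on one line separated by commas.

The pattern is sibilance of the final sound: -no when the stem ends in a sibilant (*iz*, *ibus*); -ufu when the stem ends in a non-sibilant consonant (*kukuh*, *kurar*, *rod*, *hawat*); -owo when the stem ends in a vowel (*fu*, *modwi*).
*sufih* — final sound /h/ (a non-sibilant consonant) → -ufu → *sufihufu*.
Since the final sound of *u* is /u/ (a vowel), it takes -owo, giving *uowo*.

sufihufu, uowo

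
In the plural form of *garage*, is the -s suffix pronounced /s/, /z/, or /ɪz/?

The stem *garage* ends in a sibilant (/s, z, ʃ, ʒ, tʃ, dʒ/).
The plural suffix surfaces as /ɪz/ after sibilants, /s/ after other voiceless consonants, and /z/ after other voiced sounds.
So the plural -s on *garage* is pronounced /ɪz/.

/ɪz/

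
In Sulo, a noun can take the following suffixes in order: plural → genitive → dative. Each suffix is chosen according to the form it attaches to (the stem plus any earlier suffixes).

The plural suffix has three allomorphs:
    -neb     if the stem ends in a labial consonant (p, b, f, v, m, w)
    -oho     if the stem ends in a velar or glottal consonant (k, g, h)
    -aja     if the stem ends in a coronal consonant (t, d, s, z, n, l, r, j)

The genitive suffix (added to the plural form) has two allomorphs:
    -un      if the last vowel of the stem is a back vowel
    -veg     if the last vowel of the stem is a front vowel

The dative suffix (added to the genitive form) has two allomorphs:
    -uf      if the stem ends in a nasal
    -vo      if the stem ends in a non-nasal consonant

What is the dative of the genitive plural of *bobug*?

Since the final consonant of *bobug* is /g/ (velar/glottal), it takes -oho, giving *bobugoho*.
Since the last vowel of the plural form *bobugoho* is /o/ (a back vowel), it takes -un, giving *bobugohoun*.
The genitive form *bobugohoun* — final consonant /n/ (a nasal) → -uf → *bobugohounuf*.

bobugohounuf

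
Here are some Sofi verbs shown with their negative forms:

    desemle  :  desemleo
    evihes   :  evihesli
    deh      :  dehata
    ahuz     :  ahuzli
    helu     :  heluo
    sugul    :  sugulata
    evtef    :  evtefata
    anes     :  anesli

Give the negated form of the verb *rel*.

relata

The alternation tracks the final sound of the stem — -li when the stem ends in a sibilant (*evihes*, *ahuz*, *anes*); -ata when the stem ends in a non-sibilant consonant (*deh*, *sugul*, *evtef*); -o when the stem ends in a vowel (*desemle*, *helu*).
*rel*: final sound = /l/, a non-sibilant consonant → -ata → *relata*.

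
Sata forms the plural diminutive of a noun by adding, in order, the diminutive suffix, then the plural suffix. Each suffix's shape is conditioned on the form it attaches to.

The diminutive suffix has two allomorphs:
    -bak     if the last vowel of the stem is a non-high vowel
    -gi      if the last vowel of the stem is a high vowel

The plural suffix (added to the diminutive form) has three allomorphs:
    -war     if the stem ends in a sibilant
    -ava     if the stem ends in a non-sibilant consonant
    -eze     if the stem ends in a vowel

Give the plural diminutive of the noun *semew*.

semewbakava

Since the last vowel of *semew* is /e/ (a non-high vowel), it takes -bak, giving *semewbak*.
Since the final sound of the diminutive form *semewbak* is /k/ (a non-sibilant consonant), it takes -ava, giving *semewbakava*.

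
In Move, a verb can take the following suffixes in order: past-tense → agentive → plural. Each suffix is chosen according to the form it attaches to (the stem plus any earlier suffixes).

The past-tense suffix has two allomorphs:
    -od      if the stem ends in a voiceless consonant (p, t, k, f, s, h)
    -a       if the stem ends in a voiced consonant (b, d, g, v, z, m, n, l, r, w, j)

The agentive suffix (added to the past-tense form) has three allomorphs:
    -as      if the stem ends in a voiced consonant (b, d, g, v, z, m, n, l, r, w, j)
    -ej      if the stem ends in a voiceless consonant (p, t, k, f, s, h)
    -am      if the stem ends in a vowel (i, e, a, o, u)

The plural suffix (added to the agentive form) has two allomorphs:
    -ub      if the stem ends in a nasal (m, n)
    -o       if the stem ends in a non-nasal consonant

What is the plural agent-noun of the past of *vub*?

vubaamub

*vub*: final consonant = /b/, voiced → -a → *vuba*.
The past-tense form *vuba* — final sound /a/ (a vowel) → -am → *vubaam*.
The final consonant of the agentive form *vubaam* is /m/, which is a nasal, so the plural suffix is -ub, giving *vubaamub*.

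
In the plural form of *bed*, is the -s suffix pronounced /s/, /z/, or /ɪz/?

/z/

The stem *bed* ends in a voiced non-sibilant sound.
The plural suffix surfaces as /ɪz/ after sibilants, /s/ after other voiceless consonants, and /z/ after other voiced sounds.
So the plural -s on *bed* is pronounced /z/.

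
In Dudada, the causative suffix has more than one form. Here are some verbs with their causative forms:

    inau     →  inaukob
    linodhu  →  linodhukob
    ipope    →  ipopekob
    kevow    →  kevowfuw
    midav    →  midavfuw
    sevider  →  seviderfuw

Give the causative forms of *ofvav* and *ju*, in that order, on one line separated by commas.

ofvavfuw, jukob

Looking at the final sound of each stem: -fuw when the stem ends in a consonant (*kevow*, *midav*, *sevider*); -kob when the stem ends in a vowel (*inau*, *linodhu*, *ipope*).
*ofvav* — final sound /v/ (a consonant) → -fuw → *ofvavfuw*.
Since the final sound of *ju* is /u/ (a vowel), it takes -kob, giving *jukob*.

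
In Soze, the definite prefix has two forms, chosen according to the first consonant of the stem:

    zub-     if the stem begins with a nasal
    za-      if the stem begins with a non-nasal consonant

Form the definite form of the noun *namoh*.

*namoh* — first consonant /n/ (a nasal) → zub- → *zubnamoh*.

zubnamoh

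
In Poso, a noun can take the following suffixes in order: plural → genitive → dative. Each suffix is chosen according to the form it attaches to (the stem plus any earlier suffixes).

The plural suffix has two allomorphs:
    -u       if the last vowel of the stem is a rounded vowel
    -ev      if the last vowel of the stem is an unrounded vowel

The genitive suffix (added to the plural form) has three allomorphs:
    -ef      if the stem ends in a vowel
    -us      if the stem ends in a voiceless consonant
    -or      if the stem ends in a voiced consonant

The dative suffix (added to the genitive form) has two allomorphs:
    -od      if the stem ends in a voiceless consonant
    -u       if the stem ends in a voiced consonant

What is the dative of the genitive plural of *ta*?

taevoru

Since the last vowel of *ta* is /a/ (an unrounded vowel), it takes -ev, giving *taev*.
Since the final sound of the plural form *taev* is /v/ (a voiced consonant), it takes -or, giving *taevor*.
Since the final consonant of the genitive form *taevor* is /r/ (voiced), it takes -u, giving *taevoru*.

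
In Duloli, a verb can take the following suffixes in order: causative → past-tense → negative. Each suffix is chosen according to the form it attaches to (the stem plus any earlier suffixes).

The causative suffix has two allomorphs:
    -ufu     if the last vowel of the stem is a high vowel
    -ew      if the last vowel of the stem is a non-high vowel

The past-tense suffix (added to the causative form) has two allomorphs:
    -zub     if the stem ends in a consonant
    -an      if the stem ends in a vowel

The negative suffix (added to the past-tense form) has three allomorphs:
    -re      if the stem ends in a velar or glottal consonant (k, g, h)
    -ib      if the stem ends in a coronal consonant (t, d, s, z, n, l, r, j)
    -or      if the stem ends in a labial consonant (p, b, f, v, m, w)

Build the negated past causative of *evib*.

evibufuanib

*evib*: last vowel = /i/, a high vowel → -ufu → *evibufu*.
The causative form *evibufu*: final sound = /u/, a vowel → -an → *evibufuan*.
The past-tense form *evibufuan*: final consonant = /n/, coronal → -ib → *evibufuanib*.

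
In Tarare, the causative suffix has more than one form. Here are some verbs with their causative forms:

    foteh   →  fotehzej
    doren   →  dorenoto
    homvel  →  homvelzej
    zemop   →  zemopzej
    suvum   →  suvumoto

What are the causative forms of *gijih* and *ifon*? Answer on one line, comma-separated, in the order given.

gijihzej, ifonoto

The pattern is nasality of the final consonant: -oto when the stem ends in a nasal (*doren*, *suvum*); -zej when the stem ends in a non-nasal consonant (*foteh*, *homvel*, *zemop*).
*gijih*: final consonant = /h/, non-nasal → -zej → *gijihzej*.
*ifon* — final consonant /n/ (a nasal) → -oto → *ifonoto*.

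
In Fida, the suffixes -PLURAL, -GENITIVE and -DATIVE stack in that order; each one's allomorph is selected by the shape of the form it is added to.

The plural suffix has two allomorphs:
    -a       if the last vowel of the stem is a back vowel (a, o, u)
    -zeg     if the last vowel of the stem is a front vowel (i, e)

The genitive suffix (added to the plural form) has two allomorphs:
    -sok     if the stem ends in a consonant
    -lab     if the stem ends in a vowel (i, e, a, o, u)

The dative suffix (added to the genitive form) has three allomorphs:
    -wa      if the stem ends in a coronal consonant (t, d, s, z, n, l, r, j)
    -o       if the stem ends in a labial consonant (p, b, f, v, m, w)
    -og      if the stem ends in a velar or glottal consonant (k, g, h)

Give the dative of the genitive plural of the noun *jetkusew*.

*jetkusew* — last vowel /e/ (a front vowel) → -zeg → *jetkusewzeg*.
Since the final sound of the plural form *jetkusewzeg* is /g/ (a consonant), it takes -sok, giving *jetkusewzegsok*.
The genitive form *jetkusewzegsok*: final consonant = /k/, velar/glottal → -og → *jetkusewzegsokog*.

jetkusewzegsokog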